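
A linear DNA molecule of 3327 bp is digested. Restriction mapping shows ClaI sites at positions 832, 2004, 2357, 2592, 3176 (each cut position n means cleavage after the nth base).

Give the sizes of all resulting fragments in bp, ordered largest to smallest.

Linear molecule, 5 cuts → 6 fragments:
  832 − 0 = 832 bp
  2004 − 832 = 1172 bp
  2357 − 2004 = 353 bp
  2592 − 2357 = 235 bp
  3176 − 2592 = 584 bp
  3327 − 3176 = 151 bp
Sorted largest to smallest: 1172, 832, 584, 353, 235, 151 bp.

1172, 832, 584, 353, 235, 151 bp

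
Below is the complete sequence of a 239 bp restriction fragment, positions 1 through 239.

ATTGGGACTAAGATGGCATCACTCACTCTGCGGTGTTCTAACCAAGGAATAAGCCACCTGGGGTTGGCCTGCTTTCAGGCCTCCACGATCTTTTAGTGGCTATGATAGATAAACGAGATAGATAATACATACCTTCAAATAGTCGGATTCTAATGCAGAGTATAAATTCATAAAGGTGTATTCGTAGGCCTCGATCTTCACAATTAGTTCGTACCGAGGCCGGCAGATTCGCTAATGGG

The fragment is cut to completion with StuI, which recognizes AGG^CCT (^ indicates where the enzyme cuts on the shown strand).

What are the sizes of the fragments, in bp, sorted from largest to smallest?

109, 79, 51 bp

StuI sites (AGGCCT) start at positions 77, 186.
StuI cuts after base 3 of each site, so after positions 79, 188.
Linear molecule, 2 cuts → 3 fragments:
  1–79 → 79 bp
  80–188 → 109 bp
  189–239 → 51 bp
Sorted largest to smallest: 109, 79, 51 bp.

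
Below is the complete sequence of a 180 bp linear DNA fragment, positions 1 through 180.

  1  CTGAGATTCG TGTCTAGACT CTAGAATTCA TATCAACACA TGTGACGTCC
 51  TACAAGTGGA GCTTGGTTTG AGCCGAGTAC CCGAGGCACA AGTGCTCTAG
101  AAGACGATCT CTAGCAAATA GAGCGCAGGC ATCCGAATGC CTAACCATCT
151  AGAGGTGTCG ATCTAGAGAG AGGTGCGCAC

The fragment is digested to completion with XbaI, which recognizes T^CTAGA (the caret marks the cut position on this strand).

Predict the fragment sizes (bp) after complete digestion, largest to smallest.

76, 52, 18, 14, 13, 7 bp

XbaI sites (TCTAGA) start at positions 13, 20, 96, 148, 162.
XbaI cuts after the first base of each site, so after positions 13, 20, 96, 148, 162.
Linear molecule, 5 cuts → 6 fragments:
  1–13 → 13 bp
  14–20 → 7 bp
  21–96 → 76 bp
  97–148 → 52 bp
  149–162 → 14 bp
  163–180 → 18 bp
Sorted largest to smallest: 76, 52, 18, 14, 13, 7 bp.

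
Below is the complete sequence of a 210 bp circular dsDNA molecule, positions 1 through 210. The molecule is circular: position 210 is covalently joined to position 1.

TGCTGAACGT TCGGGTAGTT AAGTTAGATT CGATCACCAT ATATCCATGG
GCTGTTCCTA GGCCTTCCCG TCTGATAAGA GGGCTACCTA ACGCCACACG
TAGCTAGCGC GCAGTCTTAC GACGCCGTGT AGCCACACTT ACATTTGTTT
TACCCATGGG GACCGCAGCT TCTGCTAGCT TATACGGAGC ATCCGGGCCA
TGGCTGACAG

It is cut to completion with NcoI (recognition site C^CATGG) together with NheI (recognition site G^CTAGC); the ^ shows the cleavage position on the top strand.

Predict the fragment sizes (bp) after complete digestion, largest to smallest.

NcoI sites (CCATGG) start at positions 45, 154, 198.
NcoI cuts after the first base of each site, so after positions 45, 154, 198.
NheI sites (GCTAGC) start at positions 103, 174.
NheI cuts after the first base of each site, so after positions 103, 174.
Combined cut positions: 45, 103, 154, 174, 198.
Circular molecule, 5 cuts → 5 fragments:
  46–103 → 58 bp
  104–154 → 51 bp
  155–174 → 20 bp
  175–198 → 24 bp
  199–210 then 1–45 → 12 + 45 = 57 bp
Sorted largest to smallest: 58, 57, 51, 24, 20 bp.

58, 57, 51, 24, 20 bp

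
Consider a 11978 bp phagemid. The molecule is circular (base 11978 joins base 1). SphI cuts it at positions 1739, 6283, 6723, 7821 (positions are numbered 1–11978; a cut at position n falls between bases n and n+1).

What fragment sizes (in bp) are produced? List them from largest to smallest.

5896, 4544, 1098, 440 bp

Circular molecule, 4 cuts → 4 fragments:
  6283 − 1739 = 4544 bp
  6723 − 6283 = 440 bp
  7821 − 6723 = 1098 bp
  wrap: 11978 − 7821 + 1739 = 5896 bp
Sorted largest to smallest: 5896, 4544, 1098, 440 bp.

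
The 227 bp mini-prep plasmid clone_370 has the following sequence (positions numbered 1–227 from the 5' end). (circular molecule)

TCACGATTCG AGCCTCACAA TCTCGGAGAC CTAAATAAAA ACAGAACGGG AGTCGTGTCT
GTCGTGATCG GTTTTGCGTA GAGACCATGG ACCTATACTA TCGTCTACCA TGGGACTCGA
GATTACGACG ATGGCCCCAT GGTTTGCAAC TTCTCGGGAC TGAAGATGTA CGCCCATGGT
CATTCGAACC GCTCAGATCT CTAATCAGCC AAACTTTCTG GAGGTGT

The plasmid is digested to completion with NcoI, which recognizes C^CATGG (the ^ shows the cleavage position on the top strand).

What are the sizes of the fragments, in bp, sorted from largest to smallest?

NcoI sites (CCATGG) start at positions 85, 108, 137, 174.
NcoI cuts after the first base of each site, so after positions 85, 108, 137, 174.
Circular molecule, 4 cuts → 4 fragments:
  86–108 → 23 bp
  109–137 → 29 bp
  138–174 → 37 bp
  175–227 then 1–85 → 53 + 85 = 138 bp
Sorted largest to smallest: 138, 37, 29, 23 bp.

138, 37, 29, 23 bp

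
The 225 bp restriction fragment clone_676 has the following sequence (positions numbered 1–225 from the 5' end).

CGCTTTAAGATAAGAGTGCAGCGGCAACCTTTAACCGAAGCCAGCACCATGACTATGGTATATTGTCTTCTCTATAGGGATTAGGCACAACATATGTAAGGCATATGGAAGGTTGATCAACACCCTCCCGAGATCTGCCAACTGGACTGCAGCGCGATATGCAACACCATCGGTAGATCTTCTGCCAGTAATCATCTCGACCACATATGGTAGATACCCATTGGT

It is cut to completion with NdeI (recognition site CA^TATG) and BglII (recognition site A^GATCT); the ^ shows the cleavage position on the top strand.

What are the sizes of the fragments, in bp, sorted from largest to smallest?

92, 44, 30, 28, 20, 11 bp

NdeI sites (CATATG) start at positions 91, 102, 204.
NdeI cuts after base 2 of each site, so after positions 92, 103, 205.
BglII sites (AGATCT) start at positions 131, 175.
BglII cuts after the first base of each site, so after positions 131, 175.
Combined cut positions: 92, 103, 131, 175, 205.
Linear molecule, 5 cuts → 6 fragments:
  1–92 → 92 bp
  93–103 → 11 bp
  104–131 → 28 bp
  132–175 → 44 bp
  176–205 → 30 bp
  206–225 → 20 bp
Sorted largest to smallest: 92, 44, 30, 28, 20, 11 bp.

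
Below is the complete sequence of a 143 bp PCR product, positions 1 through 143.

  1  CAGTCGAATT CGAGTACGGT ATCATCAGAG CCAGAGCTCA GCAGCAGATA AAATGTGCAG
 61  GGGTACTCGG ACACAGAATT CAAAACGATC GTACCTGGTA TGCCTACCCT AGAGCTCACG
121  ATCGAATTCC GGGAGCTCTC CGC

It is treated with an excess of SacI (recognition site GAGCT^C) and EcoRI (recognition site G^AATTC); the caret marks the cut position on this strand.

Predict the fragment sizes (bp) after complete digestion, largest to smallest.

40, 38, 32, 13, 8, 6, 6 bp

SacI sites (GAGCTC) start at positions 34, 112, 133.
SacI cuts after base 5 of each site (before the last base), so after positions 38, 116, 137.
EcoRI sites (GAATTC) start at positions 6, 76, 124.
EcoRI cuts after the first base of each site, so after positions 6, 76, 124.
Combined cut positions: 6, 38, 76, 116, 124, 137.
Linear molecule, 6 cuts → 7 fragments:
  1–6 → 6 bp
  7–38 → 32 bp
  39–76 → 38 bp
  77–116 → 40 bp
  117–124 → 8 bp
  125–137 → 13 bp
  138–143 → 6 bp
Sorted largest to smallest: 40, 38, 32, 13, 8, 6, 6 bp.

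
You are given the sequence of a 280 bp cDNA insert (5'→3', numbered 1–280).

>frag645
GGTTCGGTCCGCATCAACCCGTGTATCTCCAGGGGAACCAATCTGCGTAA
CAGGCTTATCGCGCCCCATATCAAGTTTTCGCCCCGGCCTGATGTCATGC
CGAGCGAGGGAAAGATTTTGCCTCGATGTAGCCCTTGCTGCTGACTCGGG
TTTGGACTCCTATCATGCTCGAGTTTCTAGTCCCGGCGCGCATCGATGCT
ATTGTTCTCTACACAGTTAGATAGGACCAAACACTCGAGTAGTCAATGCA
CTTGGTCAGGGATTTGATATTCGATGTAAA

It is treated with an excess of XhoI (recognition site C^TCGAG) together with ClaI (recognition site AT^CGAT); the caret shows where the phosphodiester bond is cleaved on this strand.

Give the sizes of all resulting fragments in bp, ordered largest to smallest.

168, 46, 41, 25 bp

XhoI sites (CTCGAG) start at positions 168, 234.
XhoI cuts after the first base of each site, so after positions 168, 234.
The ClaI site (ATCGAT) starts at position 192.
ClaI cuts after base 2 of each site, so after position 193.
Combined cut positions: 168, 193, 234.
Linear molecule, 3 cuts → 4 fragments:
  1–168 → 168 bp
  169–193 → 25 bp
  194–234 → 41 bp
  235–280 → 46 bp
Sorted largest to smallest: 168, 46, 41, 25 bp.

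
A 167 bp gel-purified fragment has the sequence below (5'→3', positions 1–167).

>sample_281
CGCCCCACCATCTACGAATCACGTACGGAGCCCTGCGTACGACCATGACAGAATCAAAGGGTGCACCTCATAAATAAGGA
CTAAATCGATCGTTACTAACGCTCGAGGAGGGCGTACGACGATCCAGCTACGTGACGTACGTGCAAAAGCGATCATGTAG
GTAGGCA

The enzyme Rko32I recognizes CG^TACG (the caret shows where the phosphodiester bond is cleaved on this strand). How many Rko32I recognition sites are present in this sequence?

CGTACG occurs starting at positions 22, 36, 113, 136.
Rko32I cuts at 4 sites.

4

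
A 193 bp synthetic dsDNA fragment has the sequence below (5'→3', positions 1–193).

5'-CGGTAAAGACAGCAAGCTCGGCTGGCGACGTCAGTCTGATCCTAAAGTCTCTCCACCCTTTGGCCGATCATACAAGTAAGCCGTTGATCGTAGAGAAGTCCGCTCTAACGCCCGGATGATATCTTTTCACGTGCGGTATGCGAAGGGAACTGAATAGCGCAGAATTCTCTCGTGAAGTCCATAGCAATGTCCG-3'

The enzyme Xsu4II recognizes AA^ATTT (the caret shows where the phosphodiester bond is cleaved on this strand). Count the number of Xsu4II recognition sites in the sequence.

No occurrence of AAATTT is present in the sequence.
Xsu4II does not cut: 0 sites.

0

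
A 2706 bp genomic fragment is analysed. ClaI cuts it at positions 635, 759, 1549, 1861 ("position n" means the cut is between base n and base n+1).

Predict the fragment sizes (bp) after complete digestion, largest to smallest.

Linear molecule, 4 cuts → 5 fragments:
  635 − 0 = 635 bp
  759 − 635 = 124 bp
  1549 − 759 = 790 bp
  1861 − 1549 = 312 bp
  2706 − 1861 = 845 bp
Sorted largest to smallest: 845, 790, 635, 312, 124 bp.

845, 790, 635, 312, 124 bp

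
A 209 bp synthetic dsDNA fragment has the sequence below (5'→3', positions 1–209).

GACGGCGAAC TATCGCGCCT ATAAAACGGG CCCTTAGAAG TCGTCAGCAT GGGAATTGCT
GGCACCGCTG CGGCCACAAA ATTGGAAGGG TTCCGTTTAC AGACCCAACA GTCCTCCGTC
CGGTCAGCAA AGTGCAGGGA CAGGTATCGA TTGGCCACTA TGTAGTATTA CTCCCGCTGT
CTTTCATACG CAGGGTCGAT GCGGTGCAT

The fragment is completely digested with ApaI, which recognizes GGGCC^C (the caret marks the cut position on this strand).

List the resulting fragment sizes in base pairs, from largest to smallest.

177, 32 bp

The ApaI site (GGGCCC) starts at position 28.
ApaI cuts after base 5 of each site (before the last base), so after position 32.
Linear molecule, 1 cut → 2 fragments:
  1–32 → 32 bp
  33–209 → 177 bp
Sorted largest to smallest: 177, 32 bp.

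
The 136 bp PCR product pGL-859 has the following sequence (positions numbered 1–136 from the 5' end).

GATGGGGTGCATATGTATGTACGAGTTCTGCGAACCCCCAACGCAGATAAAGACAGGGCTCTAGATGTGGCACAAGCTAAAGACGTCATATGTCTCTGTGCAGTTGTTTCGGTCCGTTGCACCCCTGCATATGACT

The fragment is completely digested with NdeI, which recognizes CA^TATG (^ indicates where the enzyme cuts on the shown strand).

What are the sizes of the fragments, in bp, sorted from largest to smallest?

77, 41, 11, 7 bp

NdeI sites (CATATG) start at positions 10, 87, 128.
NdeI cuts after base 2 of each site, so after positions 11, 88, 129.
Linear molecule, 3 cuts → 4 fragments:
  1–11 → 11 bp
  12–88 → 77 bp
  89–129 → 41 bp
  130–136 → 7 bp
Sorted largest to smallest: 77, 41, 11, 7 bp.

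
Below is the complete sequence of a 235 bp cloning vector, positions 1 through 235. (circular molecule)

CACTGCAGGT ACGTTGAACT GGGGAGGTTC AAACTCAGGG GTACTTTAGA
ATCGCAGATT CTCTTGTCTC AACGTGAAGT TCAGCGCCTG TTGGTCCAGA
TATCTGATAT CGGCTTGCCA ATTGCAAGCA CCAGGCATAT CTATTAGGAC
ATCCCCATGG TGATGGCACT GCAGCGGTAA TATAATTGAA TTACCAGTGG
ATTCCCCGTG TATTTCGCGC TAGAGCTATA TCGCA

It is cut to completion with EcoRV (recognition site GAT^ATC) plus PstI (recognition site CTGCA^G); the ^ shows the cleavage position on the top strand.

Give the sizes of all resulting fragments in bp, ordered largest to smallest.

94, 69, 65, 7 bp

EcoRV sites (GATATC) start at positions 99, 106.
EcoRV cuts after base 3 of each site, so after positions 101, 108.
PstI sites (CTGCAG) start at positions 3, 169.
PstI cuts after base 5 of each site (before the last base), so after positions 7, 173.
Combined cut positions: 7, 101, 108, 173.
Circular molecule, 4 cuts → 4 fragments:
  8–101 → 94 bp
  102–108 → 7 bp
  109–173 → 65 bp
  174–235 then 1–7 → 62 + 7 = 69 bp
Sorted largest to smallest: 94, 69, 65, 7 bp.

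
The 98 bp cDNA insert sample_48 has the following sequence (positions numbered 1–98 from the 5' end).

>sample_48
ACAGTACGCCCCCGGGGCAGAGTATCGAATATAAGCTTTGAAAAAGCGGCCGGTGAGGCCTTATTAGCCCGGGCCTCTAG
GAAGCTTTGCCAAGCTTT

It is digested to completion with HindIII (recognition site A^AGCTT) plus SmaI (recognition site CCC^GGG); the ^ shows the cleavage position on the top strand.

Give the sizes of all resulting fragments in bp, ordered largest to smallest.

37, 20, 13, 12, 10, 6 bp

HindIII sites (AAGCTT) start at positions 33, 82, 92.
HindIII cuts after the first base of each site, so after positions 33, 82, 92.
SmaI sites (CCCGGG) start at positions 11, 68.
SmaI cuts after base 3 of each site, so after positions 13, 70.
Combined cut positions: 13, 33, 70, 82, 92.
Linear molecule, 5 cuts → 6 fragments:
  1–13 → 13 bp
  14–33 → 20 bp
  34–70 → 37 bp
  71–82 → 12 bp
  83–92 → 10 bp
  93–98 → 6 bp
Sorted largest to smallest: 37, 20, 13, 12, 10, 6 bp.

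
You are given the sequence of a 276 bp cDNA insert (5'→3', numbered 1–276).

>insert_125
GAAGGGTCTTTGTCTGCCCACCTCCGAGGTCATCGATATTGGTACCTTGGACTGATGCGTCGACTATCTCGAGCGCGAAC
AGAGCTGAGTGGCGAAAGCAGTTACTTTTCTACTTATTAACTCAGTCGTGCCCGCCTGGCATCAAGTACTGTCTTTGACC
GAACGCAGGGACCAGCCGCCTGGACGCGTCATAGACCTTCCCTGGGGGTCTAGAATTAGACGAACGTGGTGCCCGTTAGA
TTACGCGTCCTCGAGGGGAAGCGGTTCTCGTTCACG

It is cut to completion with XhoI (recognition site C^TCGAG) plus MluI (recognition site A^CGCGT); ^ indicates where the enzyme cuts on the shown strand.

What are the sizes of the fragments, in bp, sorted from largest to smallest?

XhoI sites (CTCGAG) start at positions 68, 250.
XhoI cuts after the first base of each site, so after positions 68, 250.
MluI sites (ACGCGT) start at positions 184, 243.
MluI cuts after the first base of each site, so after positions 184, 243.
Combined cut positions: 68, 184, 243, 250.
Linear molecule, 4 cuts → 5 fragments:
  1–68 → 68 bp
  69–184 → 116 bp
  185–243 → 59 bp
  244–250 → 7 bp
  251–276 → 26 bp
Sorted largest to smallest: 116, 68, 59, 26, 7 bp.

116, 68, 59, 26, 7 bp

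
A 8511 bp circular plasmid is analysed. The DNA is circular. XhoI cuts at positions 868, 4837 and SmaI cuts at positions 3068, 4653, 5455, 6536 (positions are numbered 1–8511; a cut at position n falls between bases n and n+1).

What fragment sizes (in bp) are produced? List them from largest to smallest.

Combined cut positions (sorted): 868, 3068, 4653, 4837, 5455, 6536.
Circular molecule, 6 cuts → 6 fragments:
  3068 − 868 = 2200 bp
  4653 − 3068 = 1585 bp
  4837 − 4653 = 184 bp
  5455 − 4837 = 618 bp
  6536 − 5455 = 1081 bp
  wrap: 8511 − 6536 + 868 = 2843 bp
Sorted largest to smallest: 2843, 2200, 1585, 1081, 618, 184 bp.

2843, 2200, 1585, 1081, 618, 184 bp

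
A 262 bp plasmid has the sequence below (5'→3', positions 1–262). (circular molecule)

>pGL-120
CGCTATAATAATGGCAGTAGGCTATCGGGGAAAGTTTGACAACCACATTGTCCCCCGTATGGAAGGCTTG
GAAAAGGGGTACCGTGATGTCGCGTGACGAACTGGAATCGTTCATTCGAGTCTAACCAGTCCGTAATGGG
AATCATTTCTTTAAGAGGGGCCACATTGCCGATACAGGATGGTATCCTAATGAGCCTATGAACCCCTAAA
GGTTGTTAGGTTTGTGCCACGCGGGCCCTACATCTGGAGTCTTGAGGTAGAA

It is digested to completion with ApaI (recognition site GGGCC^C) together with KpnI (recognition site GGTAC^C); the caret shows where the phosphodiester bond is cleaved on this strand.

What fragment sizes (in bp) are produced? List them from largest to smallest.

The ApaI site (GGGCCC) starts at position 233.
ApaI cuts after base 5 of each site (before the last base), so after position 237.
The KpnI site (GGTACC) starts at position 78.
KpnI cuts after base 5 of each site (before the last base), so after position 82.
Combined cut positions: 82, 237.
Circular molecule, 2 cuts → 2 fragments:
  83–237 → 155 bp
  238–262 then 1–82 → 25 + 82 = 107 bp
Sorted largest to smallest: 155, 107 bp.

155, 107 bp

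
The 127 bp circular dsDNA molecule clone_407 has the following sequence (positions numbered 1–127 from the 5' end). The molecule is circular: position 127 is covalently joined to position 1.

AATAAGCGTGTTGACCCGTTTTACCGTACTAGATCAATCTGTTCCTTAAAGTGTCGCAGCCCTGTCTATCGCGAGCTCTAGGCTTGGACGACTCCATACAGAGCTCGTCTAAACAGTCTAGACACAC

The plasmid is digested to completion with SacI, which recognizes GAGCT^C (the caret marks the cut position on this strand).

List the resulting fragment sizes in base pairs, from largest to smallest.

99, 28 bp

SacI sites (GAGCTC) start at positions 73, 101.
SacI cuts after base 5 of each site (before the last base), so after positions 77, 105.
Circular molecule, 2 cuts → 2 fragments:
  78–105 → 28 bp
  106–127 then 1–77 → 22 + 77 = 99 bp
Sorted largest to smallest: 99, 28 bp.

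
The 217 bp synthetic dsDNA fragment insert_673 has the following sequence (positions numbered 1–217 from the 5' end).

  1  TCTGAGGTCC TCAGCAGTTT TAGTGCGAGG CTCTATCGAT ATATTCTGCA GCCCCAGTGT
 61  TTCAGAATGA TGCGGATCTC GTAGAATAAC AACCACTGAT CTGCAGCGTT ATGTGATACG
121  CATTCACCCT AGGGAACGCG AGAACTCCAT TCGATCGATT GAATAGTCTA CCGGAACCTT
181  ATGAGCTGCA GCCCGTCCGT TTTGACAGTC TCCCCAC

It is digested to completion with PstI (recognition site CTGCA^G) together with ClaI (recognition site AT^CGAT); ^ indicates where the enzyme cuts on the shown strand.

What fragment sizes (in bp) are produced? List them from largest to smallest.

PstI sites (CTGCAG) start at positions 46, 101, 186.
PstI cuts after base 5 of each site (before the last base), so after positions 50, 105, 190.
ClaI sites (ATCGAT) start at positions 35, 154.
ClaI cuts after base 2 of each site, so after positions 36, 155.
Combined cut positions: 36, 50, 105, 155, 190.
Linear molecule, 5 cuts → 6 fragments:
  1–36 → 36 bp
  37–50 → 14 bp
  51–105 → 55 bp
  106–155 → 50 bp
  156–190 → 35 bp
  191–217 → 27 bp
Sorted largest to smallest: 55, 50, 36, 35, 27, 14 bp.

55, 50, 36, 35, 27, 14 bp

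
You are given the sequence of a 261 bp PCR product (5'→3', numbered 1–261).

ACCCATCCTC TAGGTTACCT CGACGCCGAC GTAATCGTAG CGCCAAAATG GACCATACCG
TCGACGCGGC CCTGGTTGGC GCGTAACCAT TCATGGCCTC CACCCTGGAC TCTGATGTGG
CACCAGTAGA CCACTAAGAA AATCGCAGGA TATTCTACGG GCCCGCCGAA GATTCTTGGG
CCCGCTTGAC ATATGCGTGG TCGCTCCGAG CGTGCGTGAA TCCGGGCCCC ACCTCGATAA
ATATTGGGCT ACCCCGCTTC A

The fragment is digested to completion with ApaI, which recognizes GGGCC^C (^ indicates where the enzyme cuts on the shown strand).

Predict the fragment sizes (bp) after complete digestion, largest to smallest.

ApaI sites (GGGCCC) start at positions 159, 178, 224.
ApaI cuts after base 5 of each site (before the last base), so after positions 163, 182, 228.
Linear molecule, 3 cuts → 4 fragments:
  1–163 → 163 bp
  164–182 → 19 bp
  183–228 → 46 bp
  229–261 → 33 bp
Sorted largest to smallest: 163, 46, 33, 19 bp.

163, 46, 33, 19 bp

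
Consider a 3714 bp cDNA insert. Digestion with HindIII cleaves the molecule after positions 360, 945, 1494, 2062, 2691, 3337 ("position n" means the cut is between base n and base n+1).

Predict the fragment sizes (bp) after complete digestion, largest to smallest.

646, 629, 585, 568, 549, 377, 360 bp

Linear molecule, 6 cuts → 7 fragments:
  360 − 0 = 360 bp
  945 − 360 = 585 bp
  1494 − 945 = 549 bp
  2062 − 1494 = 568 bp
  2691 − 2062 = 629 bp
  3337 − 2691 = 646 bp
  3714 − 3337 = 377 bp
Sorted largest to smallest: 646, 629, 585, 568, 549, 377, 360 bp.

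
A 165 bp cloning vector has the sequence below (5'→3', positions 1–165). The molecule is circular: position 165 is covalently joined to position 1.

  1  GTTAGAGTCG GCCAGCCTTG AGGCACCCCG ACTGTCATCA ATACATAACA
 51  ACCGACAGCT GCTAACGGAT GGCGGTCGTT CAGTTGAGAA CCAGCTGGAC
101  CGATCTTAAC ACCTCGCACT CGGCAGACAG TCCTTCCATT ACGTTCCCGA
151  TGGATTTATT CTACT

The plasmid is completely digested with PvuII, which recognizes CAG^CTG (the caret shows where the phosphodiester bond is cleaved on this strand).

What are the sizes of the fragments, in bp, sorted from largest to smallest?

129, 36 bp

PvuII sites (CAGCTG) start at positions 56, 92.
PvuII cuts after base 3 of each site, so after positions 58, 94.
Circular molecule, 2 cuts → 2 fragments:
  59–94 → 36 bp
  95–165 then 1–58 → 71 + 58 = 129 bp
Sorted largest to smallest: 129, 36 bp.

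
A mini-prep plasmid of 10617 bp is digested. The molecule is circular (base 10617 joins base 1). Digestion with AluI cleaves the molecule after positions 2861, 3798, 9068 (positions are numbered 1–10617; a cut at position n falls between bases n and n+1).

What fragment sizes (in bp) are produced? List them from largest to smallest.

5270, 4410, 937 bp

Circular molecule, 3 cuts → 3 fragments:
  3798 − 2861 = 937 bp
  9068 − 3798 = 5270 bp
  wrap: 10617 − 9068 + 2861 = 4410 bp
Sorted largest to smallest: 5270, 4410, 937 bp.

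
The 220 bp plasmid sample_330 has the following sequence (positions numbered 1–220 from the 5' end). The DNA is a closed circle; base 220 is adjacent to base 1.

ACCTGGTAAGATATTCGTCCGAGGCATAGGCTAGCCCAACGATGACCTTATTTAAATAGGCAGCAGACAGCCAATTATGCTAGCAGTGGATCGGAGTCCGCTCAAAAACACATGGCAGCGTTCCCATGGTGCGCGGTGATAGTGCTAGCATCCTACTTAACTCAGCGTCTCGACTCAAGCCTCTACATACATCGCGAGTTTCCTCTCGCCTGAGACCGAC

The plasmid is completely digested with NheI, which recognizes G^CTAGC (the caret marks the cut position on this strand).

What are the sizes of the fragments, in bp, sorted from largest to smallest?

106, 65, 49 bp

NheI sites (GCTAGC) start at positions 30, 79, 144.
NheI cuts after the first base of each site, so after positions 30, 79, 144.
Circular molecule, 3 cuts → 3 fragments:
  31–79 → 49 bp
  80–144 → 65 bp
  145–220 then 1–30 → 76 + 30 = 106 bp
Sorted largest to smallest: 106, 65, 49 bp.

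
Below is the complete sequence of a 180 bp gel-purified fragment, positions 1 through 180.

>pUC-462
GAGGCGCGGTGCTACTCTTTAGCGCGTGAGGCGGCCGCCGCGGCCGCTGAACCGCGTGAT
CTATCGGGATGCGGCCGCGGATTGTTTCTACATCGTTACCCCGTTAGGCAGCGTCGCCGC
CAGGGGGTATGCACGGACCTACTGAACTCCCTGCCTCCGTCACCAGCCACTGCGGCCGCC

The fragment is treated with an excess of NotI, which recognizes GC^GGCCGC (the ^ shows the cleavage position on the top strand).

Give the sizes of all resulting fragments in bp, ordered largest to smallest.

101, 32, 31, 9, 7 bp

NotI sites (GCGGCCGC) start at positions 31, 40, 71, 172.
NotI cuts after base 2 of each site, so after positions 32, 41, 72, 173.
Linear molecule, 4 cuts → 5 fragments:
  1–32 → 32 bp
  33–41 → 9 bp
  42–72 → 31 bp
  73–173 → 101 bp
  174–180 → 7 bp
Sorted largest to smallest: 101, 32, 31, 9, 7 bp.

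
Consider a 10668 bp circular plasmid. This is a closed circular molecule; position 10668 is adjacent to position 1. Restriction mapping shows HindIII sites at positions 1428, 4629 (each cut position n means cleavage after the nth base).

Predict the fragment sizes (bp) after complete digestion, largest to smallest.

7467, 3201 bp

Circular molecule, 2 cuts → 2 fragments:
  4629 − 1428 = 3201 bp
  wrap: 10668 − 4629 + 1428 = 7467 bp
Sorted largest to smallest: 7467, 3201 bp.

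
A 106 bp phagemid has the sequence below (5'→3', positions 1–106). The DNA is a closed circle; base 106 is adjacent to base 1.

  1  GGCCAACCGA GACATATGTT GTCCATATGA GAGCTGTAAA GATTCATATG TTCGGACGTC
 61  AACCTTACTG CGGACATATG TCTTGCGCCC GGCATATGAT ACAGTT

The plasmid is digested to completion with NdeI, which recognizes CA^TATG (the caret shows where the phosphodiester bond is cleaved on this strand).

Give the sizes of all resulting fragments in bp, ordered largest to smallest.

NdeI sites (CATATG) start at positions 13, 24, 45, 75, 93.
NdeI cuts after base 2 of each site, so after positions 14, 25, 46, 76, 94.
Circular molecule, 5 cuts → 5 fragments:
  15–25 → 11 bp
  26–46 → 21 bp
  47–76 → 30 bp
  77–94 → 18 bp
  95–106 then 1–14 → 12 + 14 = 26 bp
Sorted largest to smallest: 30, 26, 21, 18, 11 bp.

30, 26, 21, 18, 11 bp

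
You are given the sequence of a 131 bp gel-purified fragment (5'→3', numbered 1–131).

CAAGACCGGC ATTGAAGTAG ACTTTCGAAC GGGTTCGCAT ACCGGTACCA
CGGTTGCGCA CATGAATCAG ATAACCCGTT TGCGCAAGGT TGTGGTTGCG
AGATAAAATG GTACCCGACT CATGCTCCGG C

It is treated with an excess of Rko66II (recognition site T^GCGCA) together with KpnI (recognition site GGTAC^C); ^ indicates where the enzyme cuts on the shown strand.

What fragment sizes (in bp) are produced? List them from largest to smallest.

Rko66II sites (TGCGCA) start at positions 55, 81.
Rko66II cuts after the first base of each site, so after positions 55, 81.
KpnI sites (GGTACC) start at positions 44, 110.
KpnI cuts after base 5 of each site (before the last base), so after positions 48, 114.
Combined cut positions: 48, 55, 81, 114.
Linear molecule, 4 cuts → 5 fragments:
  1–48 → 48 bp
  49–55 → 7 bp
  56–81 → 26 bp
  82–114 → 33 bp
  115–131 → 17 bp
Sorted largest to smallest: 48, 33, 26, 17, 7 bp.

48, 33, 26, 17, 7 bp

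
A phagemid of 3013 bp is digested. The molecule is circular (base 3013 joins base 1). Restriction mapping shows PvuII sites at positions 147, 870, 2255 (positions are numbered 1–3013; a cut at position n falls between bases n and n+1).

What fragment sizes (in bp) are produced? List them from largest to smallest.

Circular molecule, 3 cuts → 3 fragments:
  870 − 147 = 723 bp
  2255 − 870 = 1385 bp
  wrap: 3013 − 2255 + 147 = 905 bp
Sorted largest to smallest: 1385, 905, 723 bp.

1385, 905, 723 bp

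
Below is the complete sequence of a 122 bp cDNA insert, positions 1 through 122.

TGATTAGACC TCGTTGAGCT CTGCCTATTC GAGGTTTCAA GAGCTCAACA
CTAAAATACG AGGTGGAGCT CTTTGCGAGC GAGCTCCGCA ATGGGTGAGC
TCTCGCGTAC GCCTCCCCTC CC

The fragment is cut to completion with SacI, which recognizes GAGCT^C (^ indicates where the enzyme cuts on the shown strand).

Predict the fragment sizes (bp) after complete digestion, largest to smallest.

SacI sites (GAGCTC) start at positions 16, 41, 66, 81, 97.
SacI cuts after base 5 of each site (before the last base), so after positions 20, 45, 70, 85, 101.
Linear molecule, 5 cuts → 6 fragments:
  1–20 → 20 bp
  21–45 → 25 bp
  46–70 → 25 bp
  71–85 → 15 bp
  86–101 → 16 bp
  102–122 → 21 bp
Sorted largest to smallest: 25, 25, 21, 20, 16, 15 bp.

25, 25, 21, 20, 16, 15 bp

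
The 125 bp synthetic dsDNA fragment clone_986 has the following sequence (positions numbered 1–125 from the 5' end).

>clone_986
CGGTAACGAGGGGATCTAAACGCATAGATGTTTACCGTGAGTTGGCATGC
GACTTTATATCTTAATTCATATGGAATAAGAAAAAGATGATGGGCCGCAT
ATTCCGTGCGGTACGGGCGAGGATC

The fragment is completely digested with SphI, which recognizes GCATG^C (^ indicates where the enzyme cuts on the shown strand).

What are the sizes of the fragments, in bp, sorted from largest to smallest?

76, 49 bp

The SphI site (GCATGC) starts at position 45.
SphI cuts after base 5 of each site (before the last base), so after position 49.
Linear molecule, 1 cut → 2 fragments:
  1–49 → 49 bp
  50–125 → 76 bp
Sorted largest to smallest: 76, 49 bp.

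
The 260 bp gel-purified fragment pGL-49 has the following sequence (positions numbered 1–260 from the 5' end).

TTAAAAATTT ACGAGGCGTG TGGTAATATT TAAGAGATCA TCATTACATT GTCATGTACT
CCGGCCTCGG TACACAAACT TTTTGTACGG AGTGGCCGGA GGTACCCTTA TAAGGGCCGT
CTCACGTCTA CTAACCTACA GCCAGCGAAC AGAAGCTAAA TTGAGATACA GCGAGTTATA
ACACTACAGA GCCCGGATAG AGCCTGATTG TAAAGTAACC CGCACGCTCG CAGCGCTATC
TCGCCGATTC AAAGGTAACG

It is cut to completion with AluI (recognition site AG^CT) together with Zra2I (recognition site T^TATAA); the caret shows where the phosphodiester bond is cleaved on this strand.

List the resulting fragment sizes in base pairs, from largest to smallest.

108, 84, 47, 21 bp

The AluI site (AGCT) starts at position 154.
AluI cuts after base 2 of each site, so after position 155.
Zra2I sites (TTATAA) start at positions 108, 176.
Zra2I cuts after the first base of each site, so after positions 108, 176.
Combined cut positions: 108, 155, 176.
Linear molecule, 3 cuts → 4 fragments:
  1–108 → 108 bp
  109–155 → 47 bp
  156–176 → 21 bp
  177–260 → 84 bp
Sorted largest to smallest: 108, 84, 47, 21 bp.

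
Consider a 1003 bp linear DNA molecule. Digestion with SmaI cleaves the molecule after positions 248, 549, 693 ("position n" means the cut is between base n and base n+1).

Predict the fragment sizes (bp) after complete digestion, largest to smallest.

Linear molecule, 3 cuts → 4 fragments:
  248 − 0 = 248 bp
  549 − 248 = 301 bp
  693 − 549 = 144 bp
  1003 − 693 = 310 bp
Sorted largest to smallest: 310, 301, 248, 144 bp.

310, 301, 248, 144 bp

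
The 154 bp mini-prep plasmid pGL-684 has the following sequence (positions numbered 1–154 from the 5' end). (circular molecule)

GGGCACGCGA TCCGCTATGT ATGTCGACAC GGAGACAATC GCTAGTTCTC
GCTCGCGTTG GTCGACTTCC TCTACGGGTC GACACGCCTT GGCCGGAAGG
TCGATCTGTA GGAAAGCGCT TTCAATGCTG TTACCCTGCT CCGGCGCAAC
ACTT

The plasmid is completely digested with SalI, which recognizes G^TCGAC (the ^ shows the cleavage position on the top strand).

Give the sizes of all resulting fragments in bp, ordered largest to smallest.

99, 38, 17 bp

SalI sites (GTCGAC) start at positions 23, 61, 78.
SalI cuts after the first base of each site, so after positions 23, 61, 78.
Circular molecule, 3 cuts → 3 fragments:
  24–61 → 38 bp
  62–78 → 17 bp
  79–154 then 1–23 → 76 + 23 = 99 bp
Sorted largest to smallest: 99, 38, 17 bp.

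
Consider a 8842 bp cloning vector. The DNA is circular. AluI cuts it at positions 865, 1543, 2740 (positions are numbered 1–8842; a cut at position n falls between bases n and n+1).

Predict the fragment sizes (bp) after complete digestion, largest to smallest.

Circular molecule, 3 cuts → 3 fragments:
  1543 − 865 = 678 bp
  2740 − 1543 = 1197 bp
  wrap: 8842 − 2740 + 865 = 6967 bp
Sorted largest to smallest: 6967, 1197, 678 bp.

6967, 1197, 678 bp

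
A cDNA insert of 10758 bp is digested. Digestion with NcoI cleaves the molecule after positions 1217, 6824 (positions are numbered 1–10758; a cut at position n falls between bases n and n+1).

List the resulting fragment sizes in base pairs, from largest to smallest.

Linear molecule, 2 cuts → 3 fragments:
  1217 − 0 = 1217 bp
  6824 − 1217 = 5607 bp
  10758 − 6824 = 3934 bp
Sorted largest to smallest: 5607, 3934, 1217 bp.

5607, 3934, 1217 bp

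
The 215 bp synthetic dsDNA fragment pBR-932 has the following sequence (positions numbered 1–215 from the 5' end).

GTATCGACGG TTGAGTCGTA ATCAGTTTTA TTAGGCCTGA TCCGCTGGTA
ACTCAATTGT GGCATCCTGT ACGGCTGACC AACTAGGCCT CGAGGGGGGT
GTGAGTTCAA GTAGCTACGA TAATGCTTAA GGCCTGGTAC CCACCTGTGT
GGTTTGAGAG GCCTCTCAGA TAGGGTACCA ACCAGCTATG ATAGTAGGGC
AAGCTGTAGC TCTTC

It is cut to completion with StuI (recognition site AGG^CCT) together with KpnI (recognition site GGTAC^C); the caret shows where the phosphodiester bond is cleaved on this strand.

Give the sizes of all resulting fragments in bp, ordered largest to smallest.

StuI sites (AGGCCT) start at positions 33, 85, 130, 159.
StuI cuts after base 3 of each site, so after positions 35, 87, 132, 161.
KpnI sites (GGTACC) start at positions 136, 174.
KpnI cuts after base 5 of each site (before the last base), so after positions 140, 178.
Combined cut positions: 35, 87, 132, 140, 161, 178.
Linear molecule, 6 cuts → 7 fragments:
  1–35 → 35 bp
  36–87 → 52 bp
  88–132 → 45 bp
  133–140 → 8 bp
  141–161 → 21 bp
  162–178 → 17 bp
  179–215 → 37 bp
Sorted largest to smallest: 52, 45, 37, 35, 21, 17, 8 bp.

52, 45, 37, 35, 21, 17, 8 bp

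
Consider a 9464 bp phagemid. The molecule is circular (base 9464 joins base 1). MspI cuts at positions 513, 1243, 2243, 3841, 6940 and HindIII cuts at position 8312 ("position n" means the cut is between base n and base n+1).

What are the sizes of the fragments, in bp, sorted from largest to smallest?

Combined cut positions (sorted): 513, 1243, 2243, 3841, 6940, 8312.
Circular molecule, 6 cuts → 6 fragments:
  1243 − 513 = 730 bp
  2243 − 1243 = 1000 bp
  3841 − 2243 = 1598 bp
  6940 − 3841 = 3099 bp
  8312 − 6940 = 1372 bp
  wrap: 9464 − 8312 + 513 = 1665 bp
Sorted largest to smallest: 3099, 1665, 1598, 1372, 1000, 730 bp.

3099, 1665, 1598, 1372, 1000, 730 bp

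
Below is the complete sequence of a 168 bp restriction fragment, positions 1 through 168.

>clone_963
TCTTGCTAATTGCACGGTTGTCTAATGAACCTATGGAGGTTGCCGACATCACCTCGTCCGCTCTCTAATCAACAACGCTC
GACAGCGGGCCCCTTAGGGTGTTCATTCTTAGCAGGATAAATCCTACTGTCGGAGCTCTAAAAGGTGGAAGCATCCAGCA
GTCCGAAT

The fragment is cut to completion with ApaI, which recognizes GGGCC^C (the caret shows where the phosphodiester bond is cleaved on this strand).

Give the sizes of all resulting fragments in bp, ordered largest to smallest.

The ApaI site (GGGCCC) starts at position 87.
ApaI cuts after base 5 of each site (before the last base), so after position 91.
Linear molecule, 1 cut → 2 fragments:
  1–91 → 91 bp
  92–168 → 77 bp
Sorted largest to smallest: 91, 77 bp.

91, 77 bp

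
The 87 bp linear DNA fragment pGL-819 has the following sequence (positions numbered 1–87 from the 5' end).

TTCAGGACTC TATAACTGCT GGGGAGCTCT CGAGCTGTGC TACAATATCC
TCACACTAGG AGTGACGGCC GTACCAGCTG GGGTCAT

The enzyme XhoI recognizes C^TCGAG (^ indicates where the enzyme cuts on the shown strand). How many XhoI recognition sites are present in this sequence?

1

CTCGAG occurs starting at position 29.
XhoI cuts at 1 site.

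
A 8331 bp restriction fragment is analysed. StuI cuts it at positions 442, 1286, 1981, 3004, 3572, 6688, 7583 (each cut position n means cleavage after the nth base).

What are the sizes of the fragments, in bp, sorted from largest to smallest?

3116, 1023, 895, 844, 748, 695, 568, 442 bp

Linear molecule, 7 cuts → 8 fragments:
  442 − 0 = 442 bp
  1286 − 442 = 844 bp
  1981 − 1286 = 695 bp
  3004 − 1981 = 1023 bp
  3572 − 3004 = 568 bp
  6688 − 3572 = 3116 bp
  7583 − 6688 = 895 bp
  8331 − 7583 = 748 bp
Sorted largest to smallest: 3116, 1023, 895, 844, 748, 695, 568, 442 bp.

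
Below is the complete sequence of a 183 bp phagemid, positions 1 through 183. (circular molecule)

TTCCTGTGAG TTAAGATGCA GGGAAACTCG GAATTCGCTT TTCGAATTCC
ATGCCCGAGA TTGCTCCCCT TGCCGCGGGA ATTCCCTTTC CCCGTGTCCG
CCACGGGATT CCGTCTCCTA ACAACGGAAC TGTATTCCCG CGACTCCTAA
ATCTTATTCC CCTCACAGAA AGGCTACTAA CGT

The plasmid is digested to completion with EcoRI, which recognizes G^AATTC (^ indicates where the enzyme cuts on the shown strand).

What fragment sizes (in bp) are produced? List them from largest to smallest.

135, 35, 13 bp

EcoRI sites (GAATTC) start at positions 31, 44, 79.
EcoRI cuts after the first base of each site, so after positions 31, 44, 79.
Circular molecule, 3 cuts → 3 fragments:
  32–44 → 13 bp
  45–79 → 35 bp
  80–183 then 1–31 → 104 + 31 = 135 bp
Sorted largest to smallest: 135, 35, 13 bp.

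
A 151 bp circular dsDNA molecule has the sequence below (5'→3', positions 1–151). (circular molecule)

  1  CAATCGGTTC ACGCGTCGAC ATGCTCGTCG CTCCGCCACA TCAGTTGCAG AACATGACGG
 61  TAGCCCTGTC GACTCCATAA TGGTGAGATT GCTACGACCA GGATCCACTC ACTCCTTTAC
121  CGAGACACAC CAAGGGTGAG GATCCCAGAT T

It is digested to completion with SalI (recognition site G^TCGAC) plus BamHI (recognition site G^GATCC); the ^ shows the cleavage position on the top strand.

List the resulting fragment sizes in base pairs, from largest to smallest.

53, 39, 33, 26 bp

SalI sites (GTCGAC) start at positions 15, 68.
SalI cuts after the first base of each site, so after positions 15, 68.
BamHI sites (GGATCC) start at positions 101, 140.
BamHI cuts after the first base of each site, so after positions 101, 140.
Combined cut positions: 15, 68, 101, 140.
Circular molecule, 4 cuts → 4 fragments:
  16–68 → 53 bp
  69–101 → 33 bp
  102–140 → 39 bp
  141–151 then 1–15 → 11 + 15 = 26 bp
Sorted largest to smallest: 53, 39, 33, 26 bp.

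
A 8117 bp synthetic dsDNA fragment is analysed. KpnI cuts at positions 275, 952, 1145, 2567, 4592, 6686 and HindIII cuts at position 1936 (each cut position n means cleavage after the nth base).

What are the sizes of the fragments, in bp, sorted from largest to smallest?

2094, 2025, 1431, 791, 677, 631, 275, 193 bp

Combined cut positions (sorted): 275, 952, 1145, 1936, 2567, 4592, 6686.
Linear molecule, 7 cuts → 8 fragments:
  275 − 0 = 275 bp
  952 − 275 = 677 bp
  1145 − 952 = 193 bp
  1936 − 1145 = 791 bp
  2567 − 1936 = 631 bp
  4592 − 2567 = 2025 bp
  6686 − 4592 = 2094 bp
  8117 − 6686 = 1431 bp
Sorted largest to smallest: 2094, 2025, 1431, 791, 677, 631, 275, 193 bp.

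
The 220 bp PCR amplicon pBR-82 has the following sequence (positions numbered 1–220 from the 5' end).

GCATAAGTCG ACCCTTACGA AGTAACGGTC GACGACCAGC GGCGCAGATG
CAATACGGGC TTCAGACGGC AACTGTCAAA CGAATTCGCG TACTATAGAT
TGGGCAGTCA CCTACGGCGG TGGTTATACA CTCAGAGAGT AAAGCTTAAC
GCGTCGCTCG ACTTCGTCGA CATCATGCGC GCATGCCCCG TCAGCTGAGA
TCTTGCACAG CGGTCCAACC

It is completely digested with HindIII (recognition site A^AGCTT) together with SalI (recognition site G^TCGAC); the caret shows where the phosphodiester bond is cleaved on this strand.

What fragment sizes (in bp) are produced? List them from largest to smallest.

114, 54, 24, 21, 7 bp

The HindIII site (AAGCTT) starts at position 142.
HindIII cuts after the first base of each site, so after position 142.
SalI sites (GTCGAC) start at positions 7, 28, 166.
SalI cuts after the first base of each site, so after positions 7, 28, 166.
Combined cut positions: 7, 28, 142, 166.
Linear molecule, 4 cuts → 5 fragments:
  1–7 → 7 bp
  8–28 → 21 bp
  29–142 → 114 bp
  143–166 → 24 bp
  167–220 → 54 bp
Sorted largest to smallest: 114, 54, 24, 21, 7 bp.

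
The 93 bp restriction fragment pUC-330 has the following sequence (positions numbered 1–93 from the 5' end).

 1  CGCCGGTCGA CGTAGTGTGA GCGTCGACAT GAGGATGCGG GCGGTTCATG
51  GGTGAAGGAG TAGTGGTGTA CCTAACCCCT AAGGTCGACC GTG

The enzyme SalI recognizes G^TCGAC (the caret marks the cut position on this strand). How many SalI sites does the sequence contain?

3

GTCGAC occurs starting at positions 6, 23, 84.
SalI cuts at 3 sites.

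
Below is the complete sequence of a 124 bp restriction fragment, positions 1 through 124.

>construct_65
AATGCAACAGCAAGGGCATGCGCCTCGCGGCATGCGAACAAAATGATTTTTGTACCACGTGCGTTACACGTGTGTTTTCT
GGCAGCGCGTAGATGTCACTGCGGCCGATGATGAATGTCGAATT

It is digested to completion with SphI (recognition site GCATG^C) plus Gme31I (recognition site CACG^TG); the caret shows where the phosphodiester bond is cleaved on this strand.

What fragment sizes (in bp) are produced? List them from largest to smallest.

SphI sites (GCATGC) start at positions 16, 30.
SphI cuts after base 5 of each site (before the last base), so after positions 20, 34.
Gme31I sites (CACGTG) start at positions 56, 67.
Gme31I cuts after base 4 of each site, so after positions 59, 70.
Combined cut positions: 20, 34, 59, 70.
Linear molecule, 4 cuts → 5 fragments:
  1–20 → 20 bp
  21–34 → 14 bp
  35–59 → 25 bp
  60–70 → 11 bp
  71–124 → 54 bp
Sorted largest to smallest: 54, 25, 20, 14, 11 bp.

54, 25, 20, 14, 11 bp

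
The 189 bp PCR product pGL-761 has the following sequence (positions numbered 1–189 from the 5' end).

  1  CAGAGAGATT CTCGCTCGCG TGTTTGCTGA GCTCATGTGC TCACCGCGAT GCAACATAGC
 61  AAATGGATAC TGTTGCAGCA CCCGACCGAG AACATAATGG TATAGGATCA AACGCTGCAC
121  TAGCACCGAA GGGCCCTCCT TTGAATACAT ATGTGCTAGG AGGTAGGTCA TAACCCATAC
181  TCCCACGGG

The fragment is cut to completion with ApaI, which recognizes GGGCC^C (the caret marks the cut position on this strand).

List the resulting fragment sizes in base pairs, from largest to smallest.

The ApaI site (GGGCCC) starts at position 131.
ApaI cuts after base 5 of each site (before the last base), so after position 135.
Linear molecule, 1 cut → 2 fragments:
  1–135 → 135 bp
  136–189 → 54 bp
Sorted largest to smallest: 135, 54 bp.

135, 54 bp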